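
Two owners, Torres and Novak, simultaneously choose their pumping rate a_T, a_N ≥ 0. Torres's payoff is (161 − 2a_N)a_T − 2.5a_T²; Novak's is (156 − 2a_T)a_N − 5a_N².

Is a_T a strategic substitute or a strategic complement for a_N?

Expanding Torres's payoff: 161a_T − 2a_Na_T − 2.5a_T².
∂π/∂a_T = 161 − 2a_N − 5a_T = 0, so a_T = 32.2 − 0.4a_N.
The best-response slope da_T/da_N = −0.4 < 0: the reaction function is downward-sloping, so the choices are strategic substitutes.

strategic substitutes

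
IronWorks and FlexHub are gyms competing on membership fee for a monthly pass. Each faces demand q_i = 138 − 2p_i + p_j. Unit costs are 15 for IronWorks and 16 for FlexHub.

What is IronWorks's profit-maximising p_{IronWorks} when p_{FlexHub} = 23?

47.75

IronWorks's profit: π = (p_{IronWorks} − 15)(138 − 2p_{IronWorks} + p_{FlexHub}).
∂π/∂p_{IronWorks} = 168 − 4p_{IronWorks} + p_{FlexHub} = 0 ⇒ p_{IronWorks} = 42 + 0.25p_{FlexHub}.
At p_{FlexHub} = 23: p_{IronWorks} = 42 + 0.25·23 = 47.75.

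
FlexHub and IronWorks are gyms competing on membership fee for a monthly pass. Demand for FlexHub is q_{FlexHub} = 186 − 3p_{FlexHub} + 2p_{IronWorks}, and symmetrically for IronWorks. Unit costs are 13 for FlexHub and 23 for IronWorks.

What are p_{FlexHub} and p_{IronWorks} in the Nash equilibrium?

FlexHub's profit: π = (p_{FlexHub} − 13)(186 − 3p_{FlexHub} + 2p_{IronWorks}).
∂π/∂p_{FlexHub} = 225 − 6p_{FlexHub} + 2p_{IronWorks} = 0 ⇒ p_{FlexHub} = 37.5 + (1/3)p_{IronWorks}.
Similarly p_{IronWorks} = 42.5 + (1/3)p_{FlexHub}.
Plugging p_{IronWorks} into FlexHub's best response: p_{FlexHub} = 37.5 + (1/3)(42.5 + (1/3)p_{FlexHub}) ⇒ (8/9)p_{FlexHub} = 155/3, so p_{FlexHub} = 58.125.
Then p_{IronWorks} = 42.5 + (1/3)·58.125 = 61.875.

58.125, 61.875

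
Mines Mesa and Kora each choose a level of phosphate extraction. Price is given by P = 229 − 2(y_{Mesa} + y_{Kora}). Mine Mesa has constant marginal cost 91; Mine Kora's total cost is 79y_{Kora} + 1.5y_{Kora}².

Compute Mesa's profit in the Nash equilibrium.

Mine Mesa's profit: π = y_{Mesa}(229 − 2(y_{Mesa} + y_{Kora})) − 91y_{Mesa}.
∂π/∂y_{Mesa} = 138 − 4y_{Mesa} − 2y_{Kora} = 0, so y_{Mesa} = 34.5 − 0.5y_{Kora}.
For Kora: ∂π/∂y_{Kora} = 150 − 7y_{Kora} − 2y_{Mesa} = 0 ⇒ y_{Kora} = 150/7 − (2/7)y_{Mesa}.
Plugging y_{Kora} into Mesa's best response: y_{Mesa} = 34.5 − 0.5(150/7 − (2/7)y_{Mesa}) ⇒ (6/7)y_{Mesa} = 333/14, so y_{Mesa} = 27.75.
Then y_{Kora} = 150/7 − (2/7)·27.75 = 13.5.
Price P = 229 − 2·41.25 = 146.5.
Mesa's profit: (146.5 − 91)·27.75 = 1540.125.

1540.125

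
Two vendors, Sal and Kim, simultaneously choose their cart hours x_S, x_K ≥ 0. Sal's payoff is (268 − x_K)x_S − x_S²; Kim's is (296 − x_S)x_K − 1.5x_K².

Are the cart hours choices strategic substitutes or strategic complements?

strategic substitutes

Expanding Sal's payoff: 268x_S − x_Kx_S − x_S².
∂π/∂x_S = 268 − x_K − 2x_S = 0, so x_S = 134 − 0.5x_K.
The best-response slope dx_S/dx_K = −0.5 < 0: the reaction function is downward-sloping, so the choices are strategic substitutes.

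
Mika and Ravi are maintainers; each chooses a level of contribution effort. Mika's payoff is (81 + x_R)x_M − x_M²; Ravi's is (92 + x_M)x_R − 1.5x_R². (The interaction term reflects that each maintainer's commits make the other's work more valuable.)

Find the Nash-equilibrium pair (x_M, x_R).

67, 53

Expanding Mika's payoff: 81x_M + x_Rx_M − x_M².
∂π/∂x_M = 81 + x_R − 2x_M = 0, so x_M = 40.5 + 0.5x_R.
Likewise for Ravi: x_R = 92/3 + (1/3)x_M.
Plugging x_R into Mika's best response: x_M = 40.5 + 0.5(92/3 + (1/3)x_M) ⇒ (5/6)x_M = 335/6, so x_M = 67.
Then x_R = 92/3 + (1/3)·67 = 53.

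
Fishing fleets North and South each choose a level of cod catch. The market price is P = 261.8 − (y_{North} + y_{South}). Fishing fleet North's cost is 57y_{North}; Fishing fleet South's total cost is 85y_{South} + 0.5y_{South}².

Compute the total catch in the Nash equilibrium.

Fishing fleet North's profit: π = y_{North}(261.8 − (y_{North} + y_{South})) − 57y_{North}.
∂π/∂y_{North} = 204.8 − 2y_{North} − y_{South} = 0, so y_{North} = 102.4 − 0.5y_{South}.
For South: ∂π/∂y_{South} = 176.8 − 3y_{South} − y_{North} = 0 ⇒ y_{South} = 884/15 − (1/3)y_{North}.
Solving the two reaction functions simultaneously: (1 − (−0.5)(−1/3))y_{North} = 102.4 − 0.5·(884/15), so (5/6)y_{North} = 1094/15 and y_{North} = 87.52.
Then y_{South} = 884/15 − (1/3)·87.52 = 29.76.
Total catch: 87.52 + 29.76 = 117.28.

117.28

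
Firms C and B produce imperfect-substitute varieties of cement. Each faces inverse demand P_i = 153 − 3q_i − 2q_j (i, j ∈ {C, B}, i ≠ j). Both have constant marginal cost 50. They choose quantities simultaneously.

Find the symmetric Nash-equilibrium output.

12.875

Firm C's profit: π = q_C(153 − 3q_C − 2q_B) − 50q_C.
∂π/∂q_C = 103 − 6q_C − 2q_B = 0 ⇒ q_C = 103/6 − (1/3)q_B.
By symmetry q_B = q_C; substituting into the reaction function, (4/3)q_C = 103/6 and q_C = 12.875.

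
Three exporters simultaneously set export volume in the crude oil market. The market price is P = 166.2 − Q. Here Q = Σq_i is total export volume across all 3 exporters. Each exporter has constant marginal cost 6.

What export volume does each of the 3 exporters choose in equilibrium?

A representative exporter's profit is π_i = q_i(166.2 − Q) − 6q_i, with Q = q_i + Σ_{j≠i} q_j.
First-order condition: 160.2 − 2q_i − Σ_{j≠i} q_j = 0.
In a symmetric equilibrium every exporter chooses the same q, so Σ_{j≠i} q_j = 2q. The condition becomes 160.2 − 4q = 0, giving q = 160.2/4 = 40.05.

40.05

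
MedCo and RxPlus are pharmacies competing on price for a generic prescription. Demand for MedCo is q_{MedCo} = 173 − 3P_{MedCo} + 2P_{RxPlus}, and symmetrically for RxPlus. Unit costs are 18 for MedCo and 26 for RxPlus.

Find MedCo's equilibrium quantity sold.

120.75

MedCo's profit: π = (P_{MedCo} − 18)(173 − 3P_{MedCo} + 2P_{RxPlus}).
∂π/∂P_{MedCo} = 227 − 6P_{MedCo} + 2P_{RxPlus} = 0 ⇒ P_{MedCo} = 227/6 + (1/3)P_{RxPlus}.
Similarly P_{RxPlus} = 251/6 + (1/3)P_{MedCo}.
Plugging P_{RxPlus} into MedCo's best response: P_{MedCo} = 227/6 + (1/3)(251/6 + (1/3)P_{MedCo}) ⇒ (8/9)P_{MedCo} = 466/9, so P_{MedCo} = 58.25.
Then P_{RxPlus} = 251/6 + (1/3)·58.25 = 61.25.
q_{MedCo} = 173 − 3·58.25 + 2·61.25 = 120.75.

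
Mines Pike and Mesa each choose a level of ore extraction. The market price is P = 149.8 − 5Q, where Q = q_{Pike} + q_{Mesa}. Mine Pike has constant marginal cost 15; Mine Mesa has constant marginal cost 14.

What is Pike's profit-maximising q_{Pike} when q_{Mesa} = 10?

Mine Pike's profit: π = q_{Pike}(149.8 − 5(q_{Pike} + q_{Mesa})) − 15q_{Pike}.
∂π/∂q_{Pike} = 134.8 − 10q_{Pike} − 5q_{Mesa} = 0, so q_{Pike} = 13.48 − 0.5q_{Mesa}.
At q_{Mesa} = 10: q_{Pike} = 13.48 − 0.5·10 = 8.48.

8.48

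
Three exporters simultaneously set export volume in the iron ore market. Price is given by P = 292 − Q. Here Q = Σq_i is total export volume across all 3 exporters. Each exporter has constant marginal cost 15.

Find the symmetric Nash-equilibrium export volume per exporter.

69.25

A representative exporter's profit is π_i = q_i(292 − Q) − 15q_i, with Q = q_i + Σ_{j≠i} q_j.
First-order condition: 277 − 2q_i − Σ_{j≠i} q_j = 0.
Imposing symmetry (q_j = q for all j) turns Σ_{j≠i} q_j into 2q, so 277 = 4q and q = 69.25.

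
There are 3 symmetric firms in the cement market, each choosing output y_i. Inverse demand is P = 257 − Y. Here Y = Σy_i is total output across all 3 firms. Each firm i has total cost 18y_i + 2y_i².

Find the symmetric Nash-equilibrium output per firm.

A representative firm's profit is π_i = y_i(257 − Y) − 18y_i − 2y_i², with Y = y_i + Σ_{j≠i} y_j.
First-order condition: 239 − 6y_i − Σ_{j≠i} y_j = 0.
Imposing symmetry (y_j = y for all j) turns Σ_{j≠i} y_j into 2y, so 239 = 8y and y = 29.875.

29.875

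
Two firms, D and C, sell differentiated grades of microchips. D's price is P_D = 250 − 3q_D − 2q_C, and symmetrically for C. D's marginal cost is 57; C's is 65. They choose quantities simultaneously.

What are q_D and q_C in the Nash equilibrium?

Firm D's profit: π = q_D(250 − 3q_D − 2q_C) − 57q_D.
∂π/∂q_D = 193 − 6q_D − 2q_C = 0 ⇒ q_D = 193/6 − (1/3)q_C.
Similarly q_C = 185/6 − (1/3)q_D.
Plugging q_C into D's best response: q_D = 193/6 − (1/3)(185/6 − (1/3)q_D) ⇒ (8/9)q_D = 197/9, so q_D = 24.625.
Then q_C = 185/6 − (1/3)·24.625 = 22.625.

24.625, 22.625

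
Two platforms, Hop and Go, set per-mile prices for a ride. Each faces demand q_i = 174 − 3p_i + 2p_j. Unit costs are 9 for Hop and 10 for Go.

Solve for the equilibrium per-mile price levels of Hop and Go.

50.4375, 50.8125

Hop's profit: π = (p_{Hop} − 9)(174 − 3p_{Hop} + 2p_{Go}).
∂π/∂p_{Hop} = 201 − 6p_{Hop} + 2p_{Go} = 0 ⇒ p_{Hop} = 33.5 + (1/3)p_{Go}.
Similarly p_{Go} = 34 + (1/3)p_{Hop}.
Solving the two reaction functions simultaneously: (1 − (1/3)(1/3))p_{Hop} = 33.5 + (1/3)·34, so (8/9)p_{Hop} = 269/6 and p_{Hop} = 50.4375.
Then p_{Go} = 34 + (1/3)·50.4375 = 50.8125.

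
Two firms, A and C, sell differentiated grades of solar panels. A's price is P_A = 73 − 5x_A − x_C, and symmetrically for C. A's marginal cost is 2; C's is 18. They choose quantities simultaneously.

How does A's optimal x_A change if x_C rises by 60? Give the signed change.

Firm A's profit: π = x_A(73 − 5x_A − x_C) − 2x_A.
∂π/∂x_A = 71 − 10x_A − x_C = 0 ⇒ x_A = 7.1 − 0.1x_C.
The reaction-function slope is −0.1, so a 60-unit rise in x_C moves x_A by −0.1 × 60 = −6. A's best response falls — the actions are strategic substitutes.

-6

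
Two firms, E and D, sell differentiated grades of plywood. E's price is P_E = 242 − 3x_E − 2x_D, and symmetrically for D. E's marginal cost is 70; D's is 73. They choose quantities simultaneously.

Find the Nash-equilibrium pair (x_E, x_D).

Firm E's profit: π = x_E(242 − 3x_E − 2x_D) − 70x_E.
∂π/∂x_E = 172 − 6x_E − 2x_D = 0 ⇒ x_E = 86/3 − (1/3)x_D.
Similarly x_D = 169/6 − (1/3)x_E.
Solving the two reaction functions simultaneously: (1 − (−1/3)(−1/3))x_E = 86/3 − (1/3)·(169/6), so (8/9)x_E = 347/18 and x_E = 21.6875.
Then x_D = 169/6 − (1/3)·21.6875 = 20.9375.

21.6875, 20.9375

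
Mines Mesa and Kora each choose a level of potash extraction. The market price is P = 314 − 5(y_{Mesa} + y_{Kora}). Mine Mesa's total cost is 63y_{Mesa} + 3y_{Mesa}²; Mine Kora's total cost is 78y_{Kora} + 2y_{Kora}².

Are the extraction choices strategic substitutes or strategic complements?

strategic substitutes

Mine Mesa's profit: π = y_{Mesa}(314 − 5(y_{Mesa} + y_{Kora})) − 63y_{Mesa} − 3y_{Mesa}².
∂π/∂y_{Mesa} = 251 − 16y_{Mesa} − 5y_{Kora} = 0, so y_{Mesa} = 15.6875 − 0.3125y_{Kora}.
The best-response slope dy_{Mesa}/dy_{Kora} = −0.3125 < 0: the reaction function is downward-sloping, so the choices are strategic substitutes.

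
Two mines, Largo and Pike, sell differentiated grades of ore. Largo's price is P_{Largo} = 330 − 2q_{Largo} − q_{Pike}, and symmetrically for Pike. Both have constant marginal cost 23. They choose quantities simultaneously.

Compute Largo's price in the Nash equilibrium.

145.8

Mine Largo's profit: π = q_{Largo}(330 − 2q_{Largo} − q_{Pike}) − 23q_{Largo}.
∂π/∂q_{Largo} = 307 − 4q_{Largo} − q_{Pike} = 0 ⇒ q_{Largo} = 76.75 − 0.25q_{Pike}.
Setting q_{Largo} = q_{Pike} in the reaction function: q_{Largo} = 76.75 − 0.25q_{Largo}, so q_{Largo} = 76.75 / 1.25 = 61.4.
P_{Largo} = 330 − 2·61.4 − 61.4 = 145.8.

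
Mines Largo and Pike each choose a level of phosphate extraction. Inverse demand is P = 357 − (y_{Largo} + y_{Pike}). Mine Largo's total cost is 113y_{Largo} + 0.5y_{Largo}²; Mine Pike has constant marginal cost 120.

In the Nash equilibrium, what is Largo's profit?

3780.06

Mine Largo's profit: π = y_{Largo}(357 − (y_{Largo} + y_{Pike})) − 113y_{Largo} − 0.5y_{Largo}².
∂π/∂y_{Largo} = 244 − 3y_{Largo} − y_{Pike} = 0, so y_{Largo} = 244/3 − (1/3)y_{Pike}.
For Pike: ∂π/∂y_{Pike} = 237 − 2y_{Pike} − y_{Largo} = 0 ⇒ y_{Pike} = 118.5 − 0.5y_{Largo}.
Plugging y_{Pike} into Largo's best response: y_{Largo} = 244/3 − (1/3)(118.5 − 0.5y_{Largo}) ⇒ (5/6)y_{Largo} = 251/6, so y_{Largo} = 50.2.
Then y_{Pike} = 118.5 − 0.5·50.2 = 93.4.
Price P = 357 − 143.6 = 213.4.
Largo's profit: (213.4 − 113)·50.2 − 0.5(50.2)² = 3780.06.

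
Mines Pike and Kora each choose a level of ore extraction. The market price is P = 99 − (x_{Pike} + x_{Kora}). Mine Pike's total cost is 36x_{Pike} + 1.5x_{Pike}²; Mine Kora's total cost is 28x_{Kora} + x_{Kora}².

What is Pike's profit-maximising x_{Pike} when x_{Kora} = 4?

11.8

Mine Pike's profit: π = x_{Pike}(99 − (x_{Pike} + x_{Kora})) − 36x_{Pike} − 1.5x_{Pike}².
∂π/∂x_{Pike} = 63 − 5x_{Pike} − x_{Kora} = 0, so x_{Pike} = 12.6 − 0.2x_{Kora}.
At x_{Kora} = 4: x_{Pike} = 12.6 − 0.2·4 = 11.8.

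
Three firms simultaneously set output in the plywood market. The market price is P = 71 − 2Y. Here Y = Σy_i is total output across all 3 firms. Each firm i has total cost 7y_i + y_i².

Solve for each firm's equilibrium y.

A representative firm's profit is π_i = y_i(71 − 2Y) − 7y_i − y_i², with Y = y_i + Σ_{j≠i} y_j.
First-order condition: 64 − 6y_i − 2Σ_{j≠i} y_j = 0.
With identical firms, set every y_j = y: then 64 − 6y − 4y = 0, i.e. y = 64/10 = 6.4.

6.4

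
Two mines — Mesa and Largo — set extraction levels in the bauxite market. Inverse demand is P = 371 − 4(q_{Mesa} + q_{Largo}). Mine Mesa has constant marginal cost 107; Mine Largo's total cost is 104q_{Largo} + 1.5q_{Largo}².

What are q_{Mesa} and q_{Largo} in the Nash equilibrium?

Mine Mesa's profit: π = q_{Mesa}(371 − 4(q_{Mesa} + q_{Largo})) − 107q_{Mesa}.
∂π/∂q_{Mesa} = 264 − 8q_{Mesa} − 4q_{Largo} = 0, so q_{Mesa} = 33 − 0.5q_{Largo}.
For Largo: ∂π/∂q_{Largo} = 267 − 11q_{Largo} − 4q_{Mesa} = 0 ⇒ q_{Largo} = 267/11 − (4/11)q_{Mesa}.
Substituting the second reaction function into the first: q_{Mesa} = 33 − 0.5(267/11 − (4/11)q_{Mesa}), which gives (9/11)q_{Mesa} = 459/22 ⇒ q_{Mesa} = 25.5.
Then q_{Largo} = 267/11 − (4/11)·25.5 = 15.

25.5, 15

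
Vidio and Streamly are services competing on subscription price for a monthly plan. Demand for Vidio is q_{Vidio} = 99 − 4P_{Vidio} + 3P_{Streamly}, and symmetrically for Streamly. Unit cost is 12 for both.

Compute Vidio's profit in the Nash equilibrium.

1211.04

Vidio's profit: π = (P_{Vidio} − 12)(99 − 4P_{Vidio} + 3P_{Streamly}).
∂π/∂P_{Vidio} = 147 − 8P_{Vidio} + 3P_{Streamly} = 0 ⇒ P_{Vidio} = 18.375 + 0.375P_{Streamly}.
Setting P_{Vidio} = P_{Streamly} in the reaction function: P_{Vidio} = 18.375 + 0.375P_{Vidio}, so P_{Vidio} = 18.375 / 0.625 = 29.4.
q_{Vidio} = 99 − 4·29.4 + 3·29.4 = 69.6.
Profit = (29.4 − 12)·69.6 = 1211.04.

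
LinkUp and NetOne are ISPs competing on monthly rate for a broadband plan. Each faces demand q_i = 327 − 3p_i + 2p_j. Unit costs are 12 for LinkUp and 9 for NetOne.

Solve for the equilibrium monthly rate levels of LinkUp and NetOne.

90.1875, 89.0625

LinkUp's profit: π = (p_{LinkUp} − 12)(327 − 3p_{LinkUp} + 2p_{NetOne}).
∂π/∂p_{LinkUp} = 363 − 6p_{LinkUp} + 2p_{NetOne} = 0 ⇒ p_{LinkUp} = 60.5 + (1/3)p_{NetOne}.
Similarly p_{NetOne} = 59 + (1/3)p_{LinkUp}.
Solving the two reaction functions simultaneously: (1 − (1/3)(1/3))p_{LinkUp} = 60.5 + (1/3)·59, so (8/9)p_{LinkUp} = 481/6 and p_{LinkUp} = 90.1875.
Then p_{NetOne} = 59 + (1/3)·90.1875 = 89.0625.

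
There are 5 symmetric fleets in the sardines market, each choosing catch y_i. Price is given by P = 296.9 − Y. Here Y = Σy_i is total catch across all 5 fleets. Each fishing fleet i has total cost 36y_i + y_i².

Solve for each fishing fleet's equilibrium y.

A representative fishing fleet's profit is π_i = y_i(296.9 − Y) − 36y_i − y_i², with Y = y_i + Σ_{j≠i} y_j.
First-order condition: 260.9 − 4y_i − Σ_{j≠i} y_j = 0.
Imposing symmetry (y_j = y for all j) turns Σ_{j≠i} y_j into 4y, so 260.9 = 8y and y = 32.6125.

32.6125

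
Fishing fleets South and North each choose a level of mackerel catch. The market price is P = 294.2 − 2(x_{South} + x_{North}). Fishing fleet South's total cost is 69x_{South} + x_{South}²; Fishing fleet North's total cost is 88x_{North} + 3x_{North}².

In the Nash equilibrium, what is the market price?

Fishing fleet South's profit: π = x_{South}(294.2 − 2(x_{South} + x_{North})) − 69x_{South} − x_{South}².
∂π/∂x_{South} = 225.2 − 6x_{South} − 2x_{North} = 0, so x_{South} = 563/15 − (1/3)x_{North}.
For North: ∂π/∂x_{North} = 206.2 − 10x_{North} − 2x_{South} = 0 ⇒ x_{North} = 20.62 − 0.2x_{South}.
Substituting the second reaction function into the first: x_{South} = 563/15 − (1/3)(20.62 − 0.2x_{South}), which gives (14/15)x_{South} = 30.66 ⇒ x_{South} = 32.85.
Then x_{North} = 20.62 − 0.2·32.85 = 14.05.
Equilibrium price: P = 294.2 − 2·46.9 = 200.4.

200.4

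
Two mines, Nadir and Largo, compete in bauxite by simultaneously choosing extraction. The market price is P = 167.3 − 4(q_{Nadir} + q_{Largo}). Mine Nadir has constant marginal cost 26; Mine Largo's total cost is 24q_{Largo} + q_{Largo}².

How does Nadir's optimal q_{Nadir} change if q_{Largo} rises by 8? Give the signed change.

Mine Nadir's profit: π = q_{Nadir}(167.3 − 4(q_{Nadir} + q_{Largo})) − 26q_{Nadir}.
∂π/∂q_{Nadir} = 141.3 − 8q_{Nadir} − 4q_{Largo} = 0, so q_{Nadir} = 17.6625 − 0.5q_{Largo}.
The reaction-function slope is −0.5, so an 8-unit rise in q_{Largo} moves q_{Nadir} by −0.5 × 8 = −4. Nadir's best response falls — the actions are strategic substitutes.

-4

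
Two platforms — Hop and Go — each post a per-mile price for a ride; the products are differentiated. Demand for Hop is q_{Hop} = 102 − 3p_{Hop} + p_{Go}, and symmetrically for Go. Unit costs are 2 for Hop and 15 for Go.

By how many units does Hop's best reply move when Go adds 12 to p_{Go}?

Hop's profit: π = (p_{Hop} − 2)(102 − 3p_{Hop} + p_{Go}).
∂π/∂p_{Hop} = 108 − 6p_{Hop} + p_{Go} = 0 ⇒ p_{Hop} = 18 + (1/6)p_{Go}.
The reaction-function slope is 1/6, so a 12-unit rise in p_{Go} moves p_{Hop} by 1/6 × 12 = 2. Hop's best response rises — the actions are strategic complements.

2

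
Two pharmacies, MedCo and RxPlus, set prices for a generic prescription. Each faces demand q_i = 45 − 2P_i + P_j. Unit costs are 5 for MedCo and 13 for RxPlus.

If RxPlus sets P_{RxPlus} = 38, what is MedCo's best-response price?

MedCo's profit: π = (P_{MedCo} − 5)(45 − 2P_{MedCo} + P_{RxPlus}).
∂π/∂P_{MedCo} = 55 − 4P_{MedCo} + P_{RxPlus} = 0 ⇒ P_{MedCo} = 13.75 + 0.25P_{RxPlus}.
At P_{RxPlus} = 38: P_{MedCo} = 13.75 + 0.25·38 = 23.25.

23.25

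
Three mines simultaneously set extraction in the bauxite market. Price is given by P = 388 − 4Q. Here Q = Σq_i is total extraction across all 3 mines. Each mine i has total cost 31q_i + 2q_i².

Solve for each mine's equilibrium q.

A representative mine's profit is π_i = q_i(388 − 4Q) − 31q_i − 2q_i², with Q = q_i + Σ_{j≠i} q_j.
First-order condition: 357 − 12q_i − 4Σ_{j≠i} q_j = 0.
With identical mines, set every q_j = q: then 357 − 12q − 8q = 0, i.e. q = 357/20 = 17.85.

17.85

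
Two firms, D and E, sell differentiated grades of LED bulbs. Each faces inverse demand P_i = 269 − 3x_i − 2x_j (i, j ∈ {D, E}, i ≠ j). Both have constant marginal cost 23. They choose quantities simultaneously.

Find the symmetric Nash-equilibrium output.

30.75

Firm D's profit: π = x_D(269 − 3x_D − 2x_E) − 23x_D.
∂π/∂x_D = 246 − 6x_D − 2x_E = 0 ⇒ x_D = 41 − (1/3)x_E.
The game is symmetric, so in equilibrium x_E = x_D: the reaction function gives (4/3)x_D = 41, hence x_D = 30.75.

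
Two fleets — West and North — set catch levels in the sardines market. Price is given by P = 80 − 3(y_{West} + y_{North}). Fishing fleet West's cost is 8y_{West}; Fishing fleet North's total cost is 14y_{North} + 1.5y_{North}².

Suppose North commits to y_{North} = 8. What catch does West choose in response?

Fishing fleet West's profit: π = y_{West}(80 − 3(y_{West} + y_{North})) − 8y_{West}.
∂π/∂y_{West} = 72 − 6y_{West} − 3y_{North} = 0, so y_{West} = 12 − 0.5y_{North}.
At y_{North} = 8: y_{West} = 12 − 0.5·8 = 8.

8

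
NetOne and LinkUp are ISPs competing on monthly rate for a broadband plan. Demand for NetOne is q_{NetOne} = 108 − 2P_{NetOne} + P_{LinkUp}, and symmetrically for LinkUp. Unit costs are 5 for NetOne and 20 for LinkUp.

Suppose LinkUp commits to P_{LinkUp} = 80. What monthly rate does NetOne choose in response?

49.5

NetOne's profit: π = (P_{NetOne} − 5)(108 − 2P_{NetOne} + P_{LinkUp}).
∂π/∂P_{NetOne} = 118 − 4P_{NetOne} + P_{LinkUp} = 0 ⇒ P_{NetOne} = 29.5 + 0.25P_{LinkUp}.
At P_{LinkUp} = 80: P_{NetOne} = 29.5 + 0.25·80 = 49.5.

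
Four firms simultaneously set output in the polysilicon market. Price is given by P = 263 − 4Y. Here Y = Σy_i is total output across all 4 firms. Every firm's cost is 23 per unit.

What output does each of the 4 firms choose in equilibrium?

12

A representative firm's profit is π_i = y_i(263 − 4Y) − 23y_i, with Y = y_i + Σ_{j≠i} y_j.
First-order condition: 240 − 8y_i − 4Σ_{j≠i} y_j = 0.
Imposing symmetry (y_j = y for all j) turns Σ_{j≠i} y_j into 3y, so 240 = 20y and y = 12.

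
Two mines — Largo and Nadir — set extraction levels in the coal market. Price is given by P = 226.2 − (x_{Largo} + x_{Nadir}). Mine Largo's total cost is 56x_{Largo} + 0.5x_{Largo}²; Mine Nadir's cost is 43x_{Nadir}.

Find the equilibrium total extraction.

107.32

Mine Largo's profit: π = x_{Largo}(226.2 − (x_{Largo} + x_{Nadir})) − 56x_{Largo} − 0.5x_{Largo}².
∂π/∂x_{Largo} = 170.2 − 3x_{Largo} − x_{Nadir} = 0, so x_{Largo} = 851/15 − (1/3)x_{Nadir}.
For Nadir: ∂π/∂x_{Nadir} = 183.2 − 2x_{Nadir} − x_{Largo} = 0 ⇒ x_{Nadir} = 91.6 − 0.5x_{Largo}.
Solving the two reaction functions simultaneously: (1 − (−1/3)(−0.5))x_{Largo} = 851/15 − (1/3)·91.6, so (5/6)x_{Largo} = 26.2 and x_{Largo} = 31.44.
Then x_{Nadir} = 91.6 − 0.5·31.44 = 75.88.
Total extraction: 31.44 + 75.88 = 107.32.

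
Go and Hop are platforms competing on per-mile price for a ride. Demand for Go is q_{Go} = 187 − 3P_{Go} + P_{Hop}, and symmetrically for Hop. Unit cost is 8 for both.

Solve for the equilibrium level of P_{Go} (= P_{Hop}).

42.2

Go's profit: π = (P_{Go} − 8)(187 − 3P_{Go} + P_{Hop}).
∂π/∂P_{Go} = 211 − 6P_{Go} + P_{Hop} = 0 ⇒ P_{Go} = 211/6 + (1/6)P_{Hop}.
The game is symmetric, so in equilibrium P_{Hop} = P_{Go}: the reaction function gives (5/6)P_{Go} = 211/6, hence P_{Go} = 42.2.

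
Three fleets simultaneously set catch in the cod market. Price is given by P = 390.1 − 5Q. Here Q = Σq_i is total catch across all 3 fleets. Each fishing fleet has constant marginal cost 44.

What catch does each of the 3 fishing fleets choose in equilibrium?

A representative fishing fleet's profit is π_i = q_i(390.1 − 5Q) − 44q_i, with Q = q_i + Σ_{j≠i} q_j.
First-order condition: 346.1 − 10q_i − 5Σ_{j≠i} q_j = 0.
Imposing symmetry (q_j = q for all j) turns Σ_{j≠i} q_j into 2q, so 346.1 = 20q and q = 17.305.

17.305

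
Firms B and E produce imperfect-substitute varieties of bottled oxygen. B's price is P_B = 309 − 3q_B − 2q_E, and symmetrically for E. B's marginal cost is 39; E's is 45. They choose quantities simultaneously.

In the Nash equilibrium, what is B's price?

141.375

Firm B's profit: π = q_B(309 − 3q_B − 2q_E) − 39q_B.
∂π/∂q_B = 270 − 6q_B − 2q_E = 0 ⇒ q_B = 45 − (1/3)q_E.
Similarly q_E = 44 − (1/3)q_B.
Plugging q_E into B's best response: q_B = 45 − (1/3)(44 − (1/3)q_B) ⇒ (8/9)q_B = 91/3, so q_B = 34.125.
Then q_E = 44 − (1/3)·34.125 = 32.625.
P_B = 309 − 3·34.125 − 2·32.625 = 141.375.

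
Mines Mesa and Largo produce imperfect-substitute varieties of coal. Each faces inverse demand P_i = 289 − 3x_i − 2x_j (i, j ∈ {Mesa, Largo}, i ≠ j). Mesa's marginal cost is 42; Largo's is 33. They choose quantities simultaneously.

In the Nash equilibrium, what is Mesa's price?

Mine Mesa's profit: π = x_{Mesa}(289 − 3x_{Mesa} − 2x_{Largo}) − 42x_{Mesa}.
∂π/∂x_{Mesa} = 247 − 6x_{Mesa} − 2x_{Largo} = 0 ⇒ x_{Mesa} = 247/6 − (1/3)x_{Largo}.
Similarly x_{Largo} = 128/3 − (1/3)x_{Mesa}.
Solving the two reaction functions simultaneously: (1 − (−1/3)(−1/3))x_{Mesa} = 247/6 − (1/3)·(128/3), so (8/9)x_{Mesa} = 485/18 and x_{Mesa} = 30.3125.
Then x_{Largo} = 128/3 − (1/3)·30.3125 = 32.5625.
P_{Mesa} = 289 − 3·30.3125 − 2·32.5625 = 132.9375.

132.9375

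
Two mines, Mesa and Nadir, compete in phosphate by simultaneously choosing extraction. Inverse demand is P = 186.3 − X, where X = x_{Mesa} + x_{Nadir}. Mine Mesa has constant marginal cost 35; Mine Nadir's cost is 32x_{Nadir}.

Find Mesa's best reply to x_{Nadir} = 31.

Mine Mesa's profit: π = x_{Mesa}(186.3 − (x_{Mesa} + x_{Nadir})) − 35x_{Mesa}.
∂π/∂x_{Mesa} = 151.3 − 2x_{Mesa} − x_{Nadir} = 0, so x_{Mesa} = 75.65 − 0.5x_{Nadir}.
At x_{Nadir} = 31: x_{Mesa} = 75.65 − 0.5·31 = 60.15.

60.15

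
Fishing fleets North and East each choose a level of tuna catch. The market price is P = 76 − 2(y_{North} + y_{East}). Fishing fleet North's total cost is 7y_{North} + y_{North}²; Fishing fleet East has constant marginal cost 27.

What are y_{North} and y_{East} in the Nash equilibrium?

Fishing fleet North's profit: π = y_{North}(76 − 2(y_{North} + y_{East})) − 7y_{North} − y_{North}².
∂π/∂y_{North} = 69 − 6y_{North} − 2y_{East} = 0, so y_{North} = 11.5 − (1/3)y_{East}.
For East: ∂π/∂y_{East} = 49 − 4y_{East} − 2y_{North} = 0 ⇒ y_{East} = 12.25 − 0.5y_{North}.
Plugging y_{East} into North's best response: y_{North} = 11.5 − (1/3)(12.25 − 0.5y_{North}) ⇒ (5/6)y_{North} = 89/12, so y_{North} = 8.9.
Then y_{East} = 12.25 − 0.5·8.9 = 7.8.

8.9, 7.8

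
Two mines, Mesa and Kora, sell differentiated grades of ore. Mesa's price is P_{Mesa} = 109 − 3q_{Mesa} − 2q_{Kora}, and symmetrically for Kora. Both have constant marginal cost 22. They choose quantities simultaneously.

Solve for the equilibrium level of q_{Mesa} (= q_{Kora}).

Mine Mesa's profit: π = q_{Mesa}(109 − 3q_{Mesa} − 2q_{Kora}) − 22q_{Mesa}.
∂π/∂q_{Mesa} = 87 − 6q_{Mesa} − 2q_{Kora} = 0 ⇒ q_{Mesa} = 14.5 − (1/3)q_{Kora}.
The game is symmetric, so in equilibrium q_{Kora} = q_{Mesa}: the reaction function gives (4/3)q_{Mesa} = 14.5, hence q_{Mesa} = 10.875.

10.875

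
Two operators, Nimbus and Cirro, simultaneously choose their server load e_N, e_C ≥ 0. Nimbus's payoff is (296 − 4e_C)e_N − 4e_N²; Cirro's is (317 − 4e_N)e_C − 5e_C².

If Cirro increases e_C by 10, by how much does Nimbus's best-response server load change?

Expanding Nimbus's payoff: 296e_N − 4e_Ce_N − 4e_N².
∂π/∂e_N = 296 − 4e_C − 8e_N = 0, so e_N = 37 − 0.5e_C.
The reaction-function slope is −0.5, so a 10-unit rise in e_C moves e_N by −0.5 × 10 = −5. Nimbus's best response falls — the actions are strategic substitutes.

-5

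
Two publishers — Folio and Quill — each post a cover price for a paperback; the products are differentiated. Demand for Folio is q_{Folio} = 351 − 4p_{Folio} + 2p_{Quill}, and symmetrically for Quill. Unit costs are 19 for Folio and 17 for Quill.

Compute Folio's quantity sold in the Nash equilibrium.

Folio's profit: π = (p_{Folio} − 19)(351 − 4p_{Folio} + 2p_{Quill}).
∂π/∂p_{Folio} = 427 − 8p_{Folio} + 2p_{Quill} = 0 ⇒ p_{Folio} = 53.375 + 0.25p_{Quill}.
Similarly p_{Quill} = 52.375 + 0.25p_{Folio}.
Solving the two reaction functions simultaneously: (1 − (0.25)(0.25))p_{Folio} = 53.375 + 0.25·52.375, so 0.9375p_{Folio} = 2127/32 and p_{Folio} = 70.9.
Then p_{Quill} = 52.375 + 0.25·70.9 = 70.1.
q_{Folio} = 351 − 4·70.9 + 2·70.1 = 207.6.

207.6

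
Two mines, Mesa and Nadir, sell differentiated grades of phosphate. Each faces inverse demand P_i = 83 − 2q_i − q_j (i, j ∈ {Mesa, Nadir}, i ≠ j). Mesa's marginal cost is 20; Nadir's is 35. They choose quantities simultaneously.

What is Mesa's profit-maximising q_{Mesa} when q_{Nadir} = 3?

Mine Mesa's profit: π = q_{Mesa}(83 − 2q_{Mesa} − q_{Nadir}) − 20q_{Mesa}.
∂π/∂q_{Mesa} = 63 − 4q_{Mesa} − q_{Nadir} = 0 ⇒ q_{Mesa} = 15.75 − 0.25q_{Nadir}.
At q_{Nadir} = 3: q_{Mesa} = 15.75 − 0.25·3 = 15.

15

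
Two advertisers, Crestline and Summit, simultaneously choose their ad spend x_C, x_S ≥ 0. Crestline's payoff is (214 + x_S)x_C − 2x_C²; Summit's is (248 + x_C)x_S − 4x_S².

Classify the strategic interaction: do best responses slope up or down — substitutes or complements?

Expanding Crestline's payoff: 214x_C + x_Sx_C − 2x_C².
∂π/∂x_C = 214 + x_S − 4x_C = 0, so x_C = 53.5 + 0.25x_S.
The best-response slope dx_C/dx_S = 0.25 > 0: the reaction function is upward-sloping, so the choices are strategic complements.

strategic complements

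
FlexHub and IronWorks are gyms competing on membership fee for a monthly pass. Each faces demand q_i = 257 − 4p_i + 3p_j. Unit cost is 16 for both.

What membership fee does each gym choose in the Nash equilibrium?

FlexHub's profit: π = (p_{FlexHub} − 16)(257 − 4p_{FlexHub} + 3p_{IronWorks}).
∂π/∂p_{FlexHub} = 321 − 8p_{FlexHub} + 3p_{IronWorks} = 0 ⇒ p_{FlexHub} = 40.125 + 0.375p_{IronWorks}.
By symmetry p_{IronWorks} = p_{FlexHub}; substituting into the reaction function, 0.625p_{FlexHub} = 40.125 and p_{FlexHub} = 64.2.

64.2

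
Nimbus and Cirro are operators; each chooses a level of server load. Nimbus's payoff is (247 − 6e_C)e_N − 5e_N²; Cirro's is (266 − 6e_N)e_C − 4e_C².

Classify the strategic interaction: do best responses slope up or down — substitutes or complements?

strategic substitutes

Expanding Nimbus's payoff: 247e_N − 6e_Ce_N − 5e_N².
∂π/∂e_N = 247 − 6e_C − 10e_N = 0, so e_N = 24.7 − 0.6e_C.
The best-response slope de_N/de_C = −0.6 < 0: the reaction function is downward-sloping, so the choices are strategic substitutes.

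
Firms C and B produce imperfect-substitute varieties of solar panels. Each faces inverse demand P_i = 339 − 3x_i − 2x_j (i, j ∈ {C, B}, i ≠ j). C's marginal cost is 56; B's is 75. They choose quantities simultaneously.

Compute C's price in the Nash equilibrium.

Firm C's profit: π = x_C(339 − 3x_C − 2x_B) − 56x_C.
∂π/∂x_C = 283 − 6x_C − 2x_B = 0 ⇒ x_C = 283/6 − (1/3)x_B.
Similarly x_B = 44 − (1/3)x_C.
Substituting the second reaction function into the first: x_C = 283/6 − (1/3)(44 − (1/3)x_C), which gives (8/9)x_C = 32.5 ⇒ x_C = 36.5625.
Then x_B = 44 − (1/3)·36.5625 = 31.8125.
P_C = 339 − 3·36.5625 − 2·31.8125 = 165.6875.

165.6875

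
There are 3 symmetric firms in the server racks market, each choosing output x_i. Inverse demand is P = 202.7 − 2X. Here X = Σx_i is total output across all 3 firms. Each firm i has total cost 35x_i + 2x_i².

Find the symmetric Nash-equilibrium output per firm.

13.975

A representative firm's profit is π_i = x_i(202.7 − 2X) − 35x_i − 2x_i², with X = x_i + Σ_{j≠i} x_j.
First-order condition: 167.7 − 8x_i − 2Σ_{j≠i} x_j = 0.
With identical firms, set every x_j = x: then 167.7 − 8x − 4x = 0, i.e. x = 167.7/12 = 13.975.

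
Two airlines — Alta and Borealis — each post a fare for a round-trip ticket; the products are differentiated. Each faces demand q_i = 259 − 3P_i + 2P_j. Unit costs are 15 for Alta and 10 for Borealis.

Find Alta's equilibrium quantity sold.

180.1875

Alta's profit: π = (P_{Alta} − 15)(259 − 3P_{Alta} + 2P_{Borealis}).
∂π/∂P_{Alta} = 304 − 6P_{Alta} + 2P_{Borealis} = 0 ⇒ P_{Alta} = 152/3 + (1/3)P_{Borealis}.
Similarly P_{Borealis} = 289/6 + (1/3)P_{Alta}.
Solving the two reaction functions simultaneously: (1 − (1/3)(1/3))P_{Alta} = 152/3 + (1/3)·(289/6), so (8/9)P_{Alta} = 1201/18 and P_{Alta} = 75.0625.
Then P_{Borealis} = 289/6 + (1/3)·75.0625 = 73.1875.
q_{Alta} = 259 − 3·75.0625 + 2·73.1875 = 180.1875.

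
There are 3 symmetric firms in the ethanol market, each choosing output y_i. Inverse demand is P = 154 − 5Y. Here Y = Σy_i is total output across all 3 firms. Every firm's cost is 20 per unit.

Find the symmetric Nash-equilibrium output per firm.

6.7

A representative firm's profit is π_i = y_i(154 − 5Y) − 20y_i, with Y = y_i + Σ_{j≠i} y_j.
First-order condition: 134 − 10y_i − 5Σ_{j≠i} y_j = 0.
In a symmetric equilibrium every firm chooses the same y, so Σ_{j≠i} y_j = 2y. The condition becomes 134 − 20y = 0, giving y = 134/20 = 6.7.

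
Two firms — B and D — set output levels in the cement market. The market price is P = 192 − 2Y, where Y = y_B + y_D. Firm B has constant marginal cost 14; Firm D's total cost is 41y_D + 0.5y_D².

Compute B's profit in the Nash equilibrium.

2701.125

Firm B's profit: π = y_B(192 − 2(y_B + y_D)) − 14y_B.
∂π/∂y_B = 178 − 4y_B − 2y_D = 0, so y_B = 44.5 − 0.5y_D.
For D: ∂π/∂y_D = 151 − 5y_D − 2y_B = 0 ⇒ y_D = 30.2 − 0.4y_B.
Solving the two reaction functions simultaneously: (1 − (−0.5)(−0.4))y_B = 44.5 − 0.5·30.2, so 0.8y_B = 29.4 and y_B = 36.75.
Then y_D = 30.2 − 0.4·36.75 = 15.5.
Price P = 192 − 2·52.25 = 87.5.
B's profit: (87.5 − 14)·36.75 = 2701.125.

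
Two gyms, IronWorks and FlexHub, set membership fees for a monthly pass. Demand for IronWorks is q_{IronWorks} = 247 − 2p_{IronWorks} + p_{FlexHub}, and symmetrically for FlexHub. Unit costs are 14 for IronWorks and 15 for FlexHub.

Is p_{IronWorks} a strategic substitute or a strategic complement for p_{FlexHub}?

IronWorks's profit: π = (p_{IronWorks} − 14)(247 − 2p_{IronWorks} + p_{FlexHub}).
∂π/∂p_{IronWorks} = 275 − 4p_{IronWorks} + p_{FlexHub} = 0 ⇒ p_{IronWorks} = 68.75 + 0.25p_{FlexHub}.
The best-response slope dp_{IronWorks}/dp_{FlexHub} = 0.25 > 0: the reaction function is upward-sloping, so the choices are strategic complements.

strategic complements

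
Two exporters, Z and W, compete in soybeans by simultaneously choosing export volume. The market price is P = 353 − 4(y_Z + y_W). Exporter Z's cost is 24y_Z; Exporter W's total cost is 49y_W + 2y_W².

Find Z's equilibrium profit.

4664.89

Exporter Z's profit: π = y_Z(353 − 4(y_Z + y_W)) − 24y_Z.
∂π/∂y_Z = 329 − 8y_Z − 4y_W = 0, so y_Z = 41.125 − 0.5y_W.
For W: ∂π/∂y_W = 304 − 12y_W − 4y_Z = 0 ⇒ y_W = 76/3 − (1/3)y_Z.
Solving the two reaction functions simultaneously: (1 − (−0.5)(−1/3))y_Z = 41.125 − 0.5·(76/3), so (5/6)y_Z = 683/24 and y_Z = 34.15.
Then y_W = 76/3 − (1/3)·34.15 = 13.95.
Price P = 353 − 4·48.1 = 160.6.
Z's profit: (160.6 − 24)·34.15 = 4664.89.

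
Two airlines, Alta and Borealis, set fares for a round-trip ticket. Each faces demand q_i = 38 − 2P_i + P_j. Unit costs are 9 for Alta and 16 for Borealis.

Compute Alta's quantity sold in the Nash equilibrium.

21.2

Alta's profit: π = (P_{Alta} − 9)(38 − 2P_{Alta} + P_{Borealis}).
∂π/∂P_{Alta} = 56 − 4P_{Alta} + P_{Borealis} = 0 ⇒ P_{Alta} = 14 + 0.25P_{Borealis}.
Similarly P_{Borealis} = 17.5 + 0.25P_{Alta}.
Plugging P_{Borealis} into Alta's best response: P_{Alta} = 14 + 0.25(17.5 + 0.25P_{Alta}) ⇒ 0.9375P_{Alta} = 18.375, so P_{Alta} = 19.6.
Then P_{Borealis} = 17.5 + 0.25·19.6 = 22.4.
q_{Alta} = 38 − 2·19.6 + 22.4 = 21.2.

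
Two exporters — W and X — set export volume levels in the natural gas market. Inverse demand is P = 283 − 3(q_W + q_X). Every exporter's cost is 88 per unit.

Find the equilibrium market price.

153

Exporter W's profit: π = q_W(283 − 3(q_W + q_X)) − 88q_W.
∂π/∂q_W = 195 − 6q_W − 3q_X = 0, so q_W = 32.5 − 0.5q_X.
The game is symmetric, so in equilibrium q_X = q_W: the reaction function gives 1.5q_W = 32.5, hence q_W = 65/3.
Equilibrium price: P = 283 − 3·(130/3) = 153.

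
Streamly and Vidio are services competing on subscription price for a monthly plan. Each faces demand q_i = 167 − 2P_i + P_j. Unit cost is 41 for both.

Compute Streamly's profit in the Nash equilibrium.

Streamly's profit: π = (P_{Streamly} − 41)(167 − 2P_{Streamly} + P_{Vidio}).
∂π/∂P_{Streamly} = 249 − 4P_{Streamly} + P_{Vidio} = 0 ⇒ P_{Streamly} = 62.25 + 0.25P_{Vidio}.
The game is symmetric, so in equilibrium P_{Vidio} = P_{Streamly}: the reaction function gives 0.75P_{Streamly} = 62.25, hence P_{Streamly} = 83.
q_{Streamly} = 167 − 2·83 + 83 = 84.
Profit = (83 − 41)·84 = 3528.

3528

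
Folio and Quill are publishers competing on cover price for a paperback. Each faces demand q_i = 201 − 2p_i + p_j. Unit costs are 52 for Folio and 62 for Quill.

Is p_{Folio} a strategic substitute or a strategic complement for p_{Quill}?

Folio's profit: π = (p_{Folio} − 52)(201 − 2p_{Folio} + p_{Quill}).
∂π/∂p_{Folio} = 305 − 4p_{Folio} + p_{Quill} = 0 ⇒ p_{Folio} = 76.25 + 0.25p_{Quill}.
The best-response slope dp_{Folio}/dp_{Quill} = 0.25 > 0: the reaction function is upward-sloping, so the choices are strategic complements.

strategic complements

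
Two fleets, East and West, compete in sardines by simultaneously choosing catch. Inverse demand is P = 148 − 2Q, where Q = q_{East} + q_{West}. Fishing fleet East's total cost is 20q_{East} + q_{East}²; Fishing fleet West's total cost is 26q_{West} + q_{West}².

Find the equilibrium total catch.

Fishing fleet East's profit: π = q_{East}(148 − 2(q_{East} + q_{West})) − 20q_{East} − q_{East}².
∂π/∂q_{East} = 128 − 6q_{East} − 2q_{West} = 0, so q_{East} = 64/3 − (1/3)q_{West}.
By the same steps for West: q_{West} = 61/3 − (1/3)q_{East}.
Substituting the second reaction function into the first: q_{East} = 64/3 − (1/3)(61/3 − (1/3)q_{East}), which gives (8/9)q_{East} = 131/9 ⇒ q_{East} = 16.375.
Then q_{West} = 61/3 − (1/3)·16.375 = 14.875.
Total catch: 16.375 + 14.875 = 31.25.

31.25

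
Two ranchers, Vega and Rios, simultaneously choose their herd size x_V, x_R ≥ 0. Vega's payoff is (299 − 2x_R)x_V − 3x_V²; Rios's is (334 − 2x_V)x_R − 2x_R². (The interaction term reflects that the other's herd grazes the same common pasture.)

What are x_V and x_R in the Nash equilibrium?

Expanding Vega's payoff: 299x_V − 2x_Rx_V − 3x_V².
∂π/∂x_V = 299 − 2x_R − 6x_V = 0, so x_V = 299/6 − (1/3)x_R.
Likewise for Rios: x_R = 83.5 − 0.5x_V.
Plugging x_R into Vega's best response: x_V = 299/6 − (1/3)(83.5 − 0.5x_V) ⇒ (5/6)x_V = 22, so x_V = 26.4.
Then x_R = 83.5 − 0.5·26.4 = 70.3.

26.4, 70.3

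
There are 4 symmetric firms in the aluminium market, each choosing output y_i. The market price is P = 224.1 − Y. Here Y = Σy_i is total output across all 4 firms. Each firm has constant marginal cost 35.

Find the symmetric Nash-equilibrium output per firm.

37.82

A representative firm's profit is π_i = y_i(224.1 − Y) − 35y_i, with Y = y_i + Σ_{j≠i} y_j.
First-order condition: 189.1 − 2y_i − Σ_{j≠i} y_j = 0.
With identical firms, set every y_j = y: then 189.1 − 2y − 3y = 0, i.e. y = 189.1/5 = 37.82.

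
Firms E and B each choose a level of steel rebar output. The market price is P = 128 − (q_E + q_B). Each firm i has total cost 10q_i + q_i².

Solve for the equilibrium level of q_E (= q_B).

23.6

Firm E's profit: π = q_E(128 − (q_E + q_B)) − 10q_E − q_E².
∂π/∂q_E = 118 − 4q_E − q_B = 0, so q_E = 29.5 − 0.25q_B.
Setting q_E = q_B in the reaction function: q_E = 29.5 − 0.25q_E, so q_E = 29.5 / 1.25 = 23.6.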